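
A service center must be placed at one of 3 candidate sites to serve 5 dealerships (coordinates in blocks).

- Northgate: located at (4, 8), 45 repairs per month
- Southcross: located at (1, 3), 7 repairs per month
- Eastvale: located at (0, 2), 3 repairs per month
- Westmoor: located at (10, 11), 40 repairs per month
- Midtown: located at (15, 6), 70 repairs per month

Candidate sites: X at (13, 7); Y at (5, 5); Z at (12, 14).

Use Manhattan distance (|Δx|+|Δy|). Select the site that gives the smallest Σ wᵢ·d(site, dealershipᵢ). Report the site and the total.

X, total 1106 blocks

Total weighted distance at each candidate:
  X (13, 7): total = 1106
  Y (5, 5): total = 1456
  Z (12, 14): total = 1826
Minimum is at X with total 1106 blocks.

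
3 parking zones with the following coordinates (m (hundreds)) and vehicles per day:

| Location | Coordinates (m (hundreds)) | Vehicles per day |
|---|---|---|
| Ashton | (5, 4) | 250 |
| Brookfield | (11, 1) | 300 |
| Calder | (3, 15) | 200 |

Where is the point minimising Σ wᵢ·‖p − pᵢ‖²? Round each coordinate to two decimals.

The minimiser of Σwᵢ‖p−pᵢ‖² is the weighted centroid p* = (Σwᵢpᵢ)/(Σwᵢ).
Σwᵢ = 750.
Σwᵢxᵢ = 250·5 + 300·11 + 200·3 = 5150.
Σwᵢyᵢ = 250·4 + 300·1 + 200·15 = 4300.
x* = 5150/750 = 6.87, y* = 4300/750 = 5.73.

(6.87, 5.73)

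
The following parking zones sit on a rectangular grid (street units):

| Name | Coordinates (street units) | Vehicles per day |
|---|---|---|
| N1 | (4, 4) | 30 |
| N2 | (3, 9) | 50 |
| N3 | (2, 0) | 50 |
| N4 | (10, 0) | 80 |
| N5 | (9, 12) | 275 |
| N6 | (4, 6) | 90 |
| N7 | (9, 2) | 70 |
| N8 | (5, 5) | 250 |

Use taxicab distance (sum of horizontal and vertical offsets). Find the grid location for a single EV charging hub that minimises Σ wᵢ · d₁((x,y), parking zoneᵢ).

(5, 5)

Manhattan distance separates: Σwᵢ(|x−xᵢ|+|y−yᵢ|) = Σwᵢ|x−xᵢ| + Σwᵢ|y−yᵢ|, so x and y are optimised independently as 1-D weighted medians.
Total weight W = 895; half = 447.5.
x-coordinate, sorted with cumulative weight:
  x=2 (N3, w=50) cum 50
  x=3 (N2, w=50) cum 100
  x=4 (N1, w=30) cum 130
  x=4 (N6, w=90) cum 220
  x=5 (N8, w=250) cum 470  ← median
  x=9 (N5, w=275) cum 745
  x=9 (N7, w=70) cum 815
  x=10 (N4, w=80) cum 895
⇒ x* = 5
y-coordinate, sorted with cumulative weight:
  y=0 (N3, w=50) cum 50
  y=0 (N4, w=80) cum 130
  y=2 (N7, w=70) cum 200
  y=4 (N1, w=30) cum 230
  y=5 (N8, w=250) cum 480  ← median
  y=6 (N6, w=90) cum 570
  y=9 (N2, w=50) cum 620
  y=12 (N5, w=275) cum 895
⇒ y* = 5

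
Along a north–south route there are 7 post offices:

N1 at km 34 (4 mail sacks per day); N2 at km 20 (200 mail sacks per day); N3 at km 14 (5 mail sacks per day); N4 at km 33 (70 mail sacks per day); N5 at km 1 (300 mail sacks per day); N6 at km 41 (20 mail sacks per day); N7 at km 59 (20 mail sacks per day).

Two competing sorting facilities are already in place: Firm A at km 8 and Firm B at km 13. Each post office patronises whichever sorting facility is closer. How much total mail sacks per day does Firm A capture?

300

The indifferent point is the midpoint (8+13)/2 = 10.5; post offices left of it (closer to Firm A at 8) go to Firm A, those right go to Firm B.
  N5 at 1 (w=300) → Firm A
  N3 at 14 (w=5) → Firm B
  N2 at 20 (w=200) → Firm B
  N4 at 33 (w=70) → Firm B
  N1 at 34 (w=4) → Firm B
  N6 at 41 (w=20) → Firm B
  N7 at 59 (w=20) → Firm B
Firm A captures 300; Firm B captures 319.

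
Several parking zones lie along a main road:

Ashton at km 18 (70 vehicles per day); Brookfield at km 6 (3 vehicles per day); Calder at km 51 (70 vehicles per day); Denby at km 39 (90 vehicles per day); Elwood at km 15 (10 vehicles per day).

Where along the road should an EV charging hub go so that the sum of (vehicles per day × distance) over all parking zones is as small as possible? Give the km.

x = 39

For a sum of weighted absolute distances on a line, the optimum is the weighted median (not the mean). Total weight W = 243; half-weight = 121.5.
Sort by position and accumulate weight:
  km 6 (Brookfield, w=3) → cum 3
  km 15 (Elwood, w=10) → cum 13
  km 18 (Ashton, w=70) → cum 83
  km 39 (Denby, w=90) → cum 173  ≥ 121.5 → median here
  km 51 (Calder, w=70) → cum 243
Optimal location: km 39.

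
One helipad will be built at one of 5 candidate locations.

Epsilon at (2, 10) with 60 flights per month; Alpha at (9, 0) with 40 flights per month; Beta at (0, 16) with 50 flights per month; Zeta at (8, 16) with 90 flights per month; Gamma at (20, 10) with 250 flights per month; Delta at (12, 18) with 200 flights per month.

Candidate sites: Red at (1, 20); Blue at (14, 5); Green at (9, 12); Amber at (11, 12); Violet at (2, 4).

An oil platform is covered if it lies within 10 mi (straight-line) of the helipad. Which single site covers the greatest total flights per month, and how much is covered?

Amber, covering 600

Coverage radius r = 10 mi; a point is covered iff (Δx)²+(Δy)² ≤ 10² = 100.
  Red (1, 20): covers {Beta, Zeta} → 140
  Blue (14, 5): covers {Alpha, Gamma} → 290
  Green (9, 12): covers {Epsilon, Beta, Zeta, Delta} → 400
  Amber (11, 12): covers {Epsilon, Zeta, Gamma, Delta} → 600
  Violet (2, 4): covers {Epsilon, Alpha} → 100
Maximum coverage at Amber: 600 flights per month.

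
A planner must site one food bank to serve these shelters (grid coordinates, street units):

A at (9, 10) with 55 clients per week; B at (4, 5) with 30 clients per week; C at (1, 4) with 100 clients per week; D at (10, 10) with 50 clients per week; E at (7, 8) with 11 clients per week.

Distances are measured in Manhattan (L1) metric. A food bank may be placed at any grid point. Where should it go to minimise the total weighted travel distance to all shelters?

Manhattan distance separates: Σwᵢ(|x−xᵢ|+|y−yᵢ|) = Σwᵢ|x−xᵢ| + Σwᵢ|y−yᵢ|, so x and y are optimised independently as 1-D weighted medians.
Total weight W = 246; half = 123.
x-coordinate, sorted with cumulative weight:
  x=1 (C, w=100) cum 100
  x=4 (B, w=30) cum 130  ← median
  x=7 (E, w=11) cum 141
  x=9 (A, w=55) cum 196
  x=10 (D, w=50) cum 246
⇒ x* = 4
y-coordinate, sorted with cumulative weight:
  y=4 (C, w=100) cum 100
  y=5 (B, w=30) cum 130  ← median
  y=8 (E, w=11) cum 141
  y=10 (A, w=55) cum 196
  y=10 (D, w=50) cum 246
⇒ y* = 5

(4, 5)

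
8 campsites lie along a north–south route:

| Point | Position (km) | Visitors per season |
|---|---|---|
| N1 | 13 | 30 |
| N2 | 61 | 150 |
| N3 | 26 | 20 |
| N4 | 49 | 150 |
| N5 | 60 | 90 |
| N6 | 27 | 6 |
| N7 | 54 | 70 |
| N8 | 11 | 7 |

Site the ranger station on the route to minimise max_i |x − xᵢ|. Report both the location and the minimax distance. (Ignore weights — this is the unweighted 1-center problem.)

location 36, max distance 25

The 1-center on a line is the midpoint of the two extreme points: leftmost at 11, rightmost at 61.
Optimal location = (11 + 61)/2 = 36; maximum distance = (61 − 11)/2 = 25.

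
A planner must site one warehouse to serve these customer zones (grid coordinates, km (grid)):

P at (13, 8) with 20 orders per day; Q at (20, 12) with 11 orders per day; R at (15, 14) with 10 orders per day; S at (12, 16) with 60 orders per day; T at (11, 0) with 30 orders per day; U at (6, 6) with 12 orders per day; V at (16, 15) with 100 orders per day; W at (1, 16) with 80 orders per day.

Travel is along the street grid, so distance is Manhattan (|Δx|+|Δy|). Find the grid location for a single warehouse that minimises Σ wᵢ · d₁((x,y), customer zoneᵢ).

Manhattan distance separates: Σwᵢ(|x−xᵢ|+|y−yᵢ|) = Σwᵢ|x−xᵢ| + Σwᵢ|y−yᵢ|, so x and y are optimised independently as 1-D weighted medians.
Total weight W = 323; half = 161.5.
x-coordinate, sorted with cumulative weight:
  x=1 (W, w=80) cum 80
  x=6 (U, w=12) cum 92
  x=11 (T, w=30) cum 122
  x=12 (S, w=60) cum 182  ← median
  x=13 (P, w=20) cum 202
  x=15 (R, w=10) cum 212
  x=16 (V, w=100) cum 312
  x=20 (Q, w=11) cum 323
⇒ x* = 12
y-coordinate, sorted with cumulative weight:
  y=0 (T, w=30) cum 30
  y=6 (U, w=12) cum 42
  y=8 (P, w=20) cum 62
  y=12 (Q, w=11) cum 73
  y=14 (R, w=10) cum 83
  y=15 (V, w=100) cum 183  ← median
  y=16 (S, w=60) cum 243
  y=16 (W, w=80) cum 323
⇒ y* = 15

(12, 15)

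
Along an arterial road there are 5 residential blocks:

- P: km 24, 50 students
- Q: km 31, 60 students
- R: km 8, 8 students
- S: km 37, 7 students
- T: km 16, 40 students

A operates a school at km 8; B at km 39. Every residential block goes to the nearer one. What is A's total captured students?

The indifferent point is the midpoint (8+39)/2 = 23.5; residential blocks left of it (closer to A at 8) go to A, those right go to B.
  R at 8 (w=8) → A
  T at 16 (w=40) → A
  P at 24 (w=50) → B
  Q at 31 (w=60) → B
  S at 37 (w=7) → B
A captures 48; B captures 117.

48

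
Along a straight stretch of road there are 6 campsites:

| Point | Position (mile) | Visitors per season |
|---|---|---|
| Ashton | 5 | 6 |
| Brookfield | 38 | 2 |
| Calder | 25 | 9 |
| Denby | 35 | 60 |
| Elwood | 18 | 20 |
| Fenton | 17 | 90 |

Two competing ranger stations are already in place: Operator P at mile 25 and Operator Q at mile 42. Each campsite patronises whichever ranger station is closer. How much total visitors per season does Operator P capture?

The indifferent point is the midpoint (25+42)/2 = 33.5; campsites left of it (closer to Operator P at 25) go to Operator P, those right go to Operator Q.
  Ashton at 5 (w=6) → Operator P
  Fenton at 17 (w=90) → Operator P
  Elwood at 18 (w=20) → Operator P
  Calder at 25 (w=9) → Operator P
  Denby at 35 (w=60) → Operator Q
  Brookfield at 38 (w=2) → Operator Q
Operator P captures 125; Operator Q captures 62.

125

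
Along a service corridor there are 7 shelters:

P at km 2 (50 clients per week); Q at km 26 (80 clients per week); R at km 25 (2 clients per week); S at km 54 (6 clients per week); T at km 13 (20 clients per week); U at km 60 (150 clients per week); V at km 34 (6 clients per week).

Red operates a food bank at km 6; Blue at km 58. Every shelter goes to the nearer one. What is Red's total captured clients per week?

The indifferent point is the midpoint (6+58)/2 = 32; shelters left of it (closer to Red at 6) go to Red, those right go to Blue.
  P at 2 (w=50) → Red
  T at 13 (w=20) → Red
  R at 25 (w=2) → Red
  Q at 26 (w=80) → Red
  V at 34 (w=6) → Blue
  S at 54 (w=6) → Blue
  U at 60 (w=150) → Blue
Red captures 152; Blue captures 162.

152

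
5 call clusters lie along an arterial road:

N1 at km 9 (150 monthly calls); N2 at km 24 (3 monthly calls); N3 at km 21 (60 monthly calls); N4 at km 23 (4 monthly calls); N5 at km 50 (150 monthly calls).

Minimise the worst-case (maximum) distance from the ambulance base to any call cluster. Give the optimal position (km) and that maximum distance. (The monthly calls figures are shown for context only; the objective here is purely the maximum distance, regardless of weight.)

The 1-center on a line is the midpoint of the two extreme points: leftmost at 9, rightmost at 50.
Optimal location = (9 + 50)/2 = 29.5; maximum distance = (50 − 9)/2 = 20.5.

location 29.5, max distance 20.5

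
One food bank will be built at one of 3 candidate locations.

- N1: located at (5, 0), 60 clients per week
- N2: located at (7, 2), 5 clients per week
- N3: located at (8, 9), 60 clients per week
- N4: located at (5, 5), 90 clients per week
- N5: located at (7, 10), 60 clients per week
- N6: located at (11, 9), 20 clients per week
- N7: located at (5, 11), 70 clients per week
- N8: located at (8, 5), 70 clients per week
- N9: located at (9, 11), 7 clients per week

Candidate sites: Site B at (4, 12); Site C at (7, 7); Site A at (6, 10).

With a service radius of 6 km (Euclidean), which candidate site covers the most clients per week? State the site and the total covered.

Coverage radius r = 6 km; a point is covered iff (Δx)²+(Δy)² ≤ 6² = 36.
  Site B (4, 12): covers {N3, N5, N7, N9} → 197
  Site C (7, 7): covers {N2, N3, N4, N5, N6, N7, N8, N9} → 382
  Site A (6, 10): covers {N3, N4, N5, N6, N7, N8, N9} → 377
Maximum coverage at Site C: 382 clients per week.

Site C, covering 382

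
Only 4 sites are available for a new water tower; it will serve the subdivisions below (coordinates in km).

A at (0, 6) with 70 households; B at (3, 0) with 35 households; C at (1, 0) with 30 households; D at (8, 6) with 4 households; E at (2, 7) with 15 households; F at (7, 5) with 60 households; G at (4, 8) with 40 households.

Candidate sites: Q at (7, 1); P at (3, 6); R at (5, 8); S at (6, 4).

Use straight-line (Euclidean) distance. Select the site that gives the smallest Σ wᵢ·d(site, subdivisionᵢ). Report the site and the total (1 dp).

Total weighted distance at each candidate:
  Q (7, 1): total = 1611.1
  P (3, 6): total = 987.8
  R (5, 8): total = 1252.1
  S (6, 4): total = 1159.9
Minimum is at P with total 987.8 km.

P, total 987.8 km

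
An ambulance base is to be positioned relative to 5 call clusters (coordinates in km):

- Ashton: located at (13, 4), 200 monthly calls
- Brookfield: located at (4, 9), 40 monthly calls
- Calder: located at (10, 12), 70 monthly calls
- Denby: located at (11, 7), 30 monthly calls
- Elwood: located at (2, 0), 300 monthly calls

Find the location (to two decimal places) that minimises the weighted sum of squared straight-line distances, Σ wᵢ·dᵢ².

(6.86, 3.45)

The minimiser of Σwᵢ‖p−pᵢ‖² is the weighted centroid p* = (Σwᵢpᵢ)/(Σwᵢ).
Σwᵢ = 640.
Σwᵢxᵢ = 200·13 + 40·4 + 70·10 + 30·11 + 300·2 = 4390.
Σwᵢyᵢ = 200·4 + 40·9 + 70·12 + 30·7 + 300·0 = 2210.
x* = 4390/640 = 6.86, y* = 2210/640 = 3.45.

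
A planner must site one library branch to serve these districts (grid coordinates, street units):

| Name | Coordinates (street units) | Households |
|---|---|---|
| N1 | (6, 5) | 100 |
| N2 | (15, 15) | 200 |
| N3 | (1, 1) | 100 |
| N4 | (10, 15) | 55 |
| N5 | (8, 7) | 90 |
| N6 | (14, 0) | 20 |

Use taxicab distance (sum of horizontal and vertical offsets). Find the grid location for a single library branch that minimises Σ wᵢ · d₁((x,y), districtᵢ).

Manhattan distance separates: Σwᵢ(|x−xᵢ|+|y−yᵢ|) = Σwᵢ|x−xᵢ| + Σwᵢ|y−yᵢ|, so x and y are optimised independently as 1-D weighted medians.
Total weight W = 565; half = 282.5.
x-coordinate, sorted with cumulative weight:
  x=1 (N3, w=100) cum 100
  x=6 (N1, w=100) cum 200
  x=8 (N5, w=90) cum 290  ← median
  x=10 (N4, w=55) cum 345
  x=14 (N6, w=20) cum 365
  x=15 (N2, w=200) cum 565
⇒ x* = 8
y-coordinate, sorted with cumulative weight:
  y=0 (N6, w=20) cum 20
  y=1 (N3, w=100) cum 120
  y=5 (N1, w=100) cum 220
  y=7 (N5, w=90) cum 310  ← median
  y=15 (N2, w=200) cum 510
  y=15 (N4, w=55) cum 565
⇒ y* = 7

(8, 7)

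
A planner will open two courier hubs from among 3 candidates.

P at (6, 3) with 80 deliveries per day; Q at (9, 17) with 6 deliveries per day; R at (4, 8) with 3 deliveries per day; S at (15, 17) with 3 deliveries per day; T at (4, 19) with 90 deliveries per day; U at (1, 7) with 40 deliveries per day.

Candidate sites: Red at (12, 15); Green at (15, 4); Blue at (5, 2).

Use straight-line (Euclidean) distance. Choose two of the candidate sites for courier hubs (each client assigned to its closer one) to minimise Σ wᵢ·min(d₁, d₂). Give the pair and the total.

{Red, Blue}, total 1224.9

Evaluate every pair (each demand assigned to the nearer of the two):
  {Red, Blue}: total = 1224.9
  {Green, Blue}: total = 2045.1
  {Red, Green}: total = 2137.8
Best pair: {Red, Blue} with total 1224.9.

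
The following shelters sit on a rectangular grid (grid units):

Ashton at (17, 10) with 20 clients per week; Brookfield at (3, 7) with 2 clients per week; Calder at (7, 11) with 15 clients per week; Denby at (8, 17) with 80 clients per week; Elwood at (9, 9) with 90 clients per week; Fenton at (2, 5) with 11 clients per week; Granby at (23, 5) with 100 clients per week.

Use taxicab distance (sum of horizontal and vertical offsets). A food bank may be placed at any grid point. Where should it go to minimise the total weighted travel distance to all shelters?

Manhattan distance separates: Σwᵢ(|x−xᵢ|+|y−yᵢ|) = Σwᵢ|x−xᵢ| + Σwᵢ|y−yᵢ|, so x and y are optimised independently as 1-D weighted medians.
Total weight W = 318; half = 159.
x-coordinate, sorted with cumulative weight:
  x=2 (Fenton, w=11) cum 11
  x=3 (Brookfield, w=2) cum 13
  x=7 (Calder, w=15) cum 28
  x=8 (Denby, w=80) cum 108
  x=9 (Elwood, w=90) cum 198  ← median
  x=17 (Ashton, w=20) cum 218
  x=23 (Granby, w=100) cum 318
⇒ x* = 9
y-coordinate, sorted with cumulative weight:
  y=5 (Fenton, w=11) cum 11
  y=5 (Granby, w=100) cum 111
  y=7 (Brookfield, w=2) cum 113
  y=9 (Elwood, w=90) cum 203  ← median
  y=10 (Ashton, w=20) cum 223
  y=11 (Calder, w=15) cum 238
  y=17 (Denby, w=80) cum 318
⇒ y* = 9

(9, 9)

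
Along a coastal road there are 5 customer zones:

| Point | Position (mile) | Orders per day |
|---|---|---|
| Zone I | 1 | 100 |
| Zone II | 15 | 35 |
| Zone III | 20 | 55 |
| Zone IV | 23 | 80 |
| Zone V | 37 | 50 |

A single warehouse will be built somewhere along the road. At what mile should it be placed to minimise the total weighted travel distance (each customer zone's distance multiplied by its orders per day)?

x = 20

For a sum of weighted absolute distances on a line, the optimum is the weighted median (not the mean). Total weight W = 320; half-weight = 160.
Sort by position and accumulate weight:
  mile 1 (Zone I, w=100) → cum 100
  mile 15 (Zone II, w=35) → cum 135
  mile 20 (Zone III, w=55) → cum 190  ≥ 160 → median here
  mile 23 (Zone IV, w=80) → cum 270
  mile 37 (Zone V, w=50) → cum 320
Optimal location: mile 20.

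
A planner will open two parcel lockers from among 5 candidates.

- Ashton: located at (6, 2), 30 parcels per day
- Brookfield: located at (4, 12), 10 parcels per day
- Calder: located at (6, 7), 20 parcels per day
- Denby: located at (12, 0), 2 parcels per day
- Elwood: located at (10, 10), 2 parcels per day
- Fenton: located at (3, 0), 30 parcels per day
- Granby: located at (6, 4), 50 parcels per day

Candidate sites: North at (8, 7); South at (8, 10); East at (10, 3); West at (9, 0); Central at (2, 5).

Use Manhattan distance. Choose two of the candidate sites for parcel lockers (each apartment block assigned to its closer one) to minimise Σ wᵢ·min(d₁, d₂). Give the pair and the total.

{North, West}, total 726

Evaluate every pair (each demand assigned to the nearer of the two):
  {North, West}: total = 726
  {North, Central}: total = 802
  {East, Central}: total = 814
  {West, Central}: total = 818
  {South, Central}: total = 832
  {North, East}: total = 850
  {South, West}: total = 850
  {South, East}: total = 874
  {East, West}: total = 910
  {North, South}: total = 946
Best pair: {North, West} with total 726.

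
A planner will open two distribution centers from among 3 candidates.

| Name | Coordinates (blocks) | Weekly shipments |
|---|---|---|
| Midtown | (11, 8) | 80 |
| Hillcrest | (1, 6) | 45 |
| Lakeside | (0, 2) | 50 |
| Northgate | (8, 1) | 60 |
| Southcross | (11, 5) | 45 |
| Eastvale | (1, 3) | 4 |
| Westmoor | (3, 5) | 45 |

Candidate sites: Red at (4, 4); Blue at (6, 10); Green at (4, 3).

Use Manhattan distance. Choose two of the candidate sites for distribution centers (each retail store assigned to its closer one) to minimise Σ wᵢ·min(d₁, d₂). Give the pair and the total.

Evaluate every pair (each demand assigned to the nearer of the two):
  {Red, Blue}: total = 1971
  {Blue, Green}: total = 1992
  {Red, Green}: total = 2177
Best pair: {Red, Blue} with total 1971.

{Red, Blue}, total 1971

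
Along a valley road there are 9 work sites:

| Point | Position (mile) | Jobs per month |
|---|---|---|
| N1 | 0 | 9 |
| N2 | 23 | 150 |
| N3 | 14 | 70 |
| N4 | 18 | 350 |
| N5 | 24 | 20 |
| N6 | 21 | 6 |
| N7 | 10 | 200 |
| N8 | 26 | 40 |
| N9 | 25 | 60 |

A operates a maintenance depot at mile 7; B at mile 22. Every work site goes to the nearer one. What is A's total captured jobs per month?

279

The indifferent point is the midpoint (7+22)/2 = 14.5; work sites left of it (closer to A at 7) go to A, those right go to B.
  N1 at 0 (w=9) → A
  N7 at 10 (w=200) → A
  N3 at 14 (w=70) → A
  N4 at 18 (w=350) → B
  N6 at 21 (w=6) → B
  N2 at 23 (w=150) → B
  N5 at 24 (w=20) → B
  N9 at 25 (w=60) → B
  N8 at 26 (w=40) → B
A captures 279; B captures 626.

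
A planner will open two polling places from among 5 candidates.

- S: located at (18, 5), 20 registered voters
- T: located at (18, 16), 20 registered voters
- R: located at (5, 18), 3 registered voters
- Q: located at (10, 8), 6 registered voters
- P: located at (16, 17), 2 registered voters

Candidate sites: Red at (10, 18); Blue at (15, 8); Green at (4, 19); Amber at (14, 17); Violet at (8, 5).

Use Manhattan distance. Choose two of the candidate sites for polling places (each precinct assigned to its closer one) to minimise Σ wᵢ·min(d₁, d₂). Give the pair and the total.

{Blue, Amber}, total 284

Evaluate every pair (each demand assigned to the nearer of the two):
  {Blue, Amber}: total = 284
  {Amber, Violet}: total = 364
  {Red, Blue}: total = 379
  {Blue, Green}: total = 396
  {Blue, Violet}: total = 438
  {Red, Violet}: total = 459
  {Red, Amber}: total = 499
  {Green, Amber}: total = 508
  {Green, Violet}: total = 604
  {Red, Green}: total = 700
Best pair: {Blue, Amber} with total 284.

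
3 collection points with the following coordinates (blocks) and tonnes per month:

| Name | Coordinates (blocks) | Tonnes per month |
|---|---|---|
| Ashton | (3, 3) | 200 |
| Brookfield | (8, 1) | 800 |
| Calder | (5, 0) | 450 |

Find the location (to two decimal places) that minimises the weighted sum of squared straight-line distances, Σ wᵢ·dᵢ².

(6.38, 0.97)

The minimiser of Σwᵢ‖p−pᵢ‖² is the weighted centroid p* = (Σwᵢpᵢ)/(Σwᵢ).
Σwᵢ = 1450.
Σwᵢxᵢ = 200·3 + 800·8 + 450·5 = 9250.
Σwᵢyᵢ = 200·3 + 800·1 + 450·0 = 1400.
x* = 9250/1450 = 6.38, y* = 1400/1450 = 0.97.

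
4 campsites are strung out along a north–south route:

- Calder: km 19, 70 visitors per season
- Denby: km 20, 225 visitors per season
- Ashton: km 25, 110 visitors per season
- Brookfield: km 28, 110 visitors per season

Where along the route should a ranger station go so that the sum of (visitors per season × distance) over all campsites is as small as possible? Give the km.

x = 20

For a sum of weighted absolute distances on a line, the optimum is the weighted median (not the mean). Total weight W = 515; half-weight = 257.5.
Sort by position and accumulate weight:
  km 19 (Calder, w=70) → cum 70
  km 20 (Denby, w=225) → cum 295  ≥ 257.5 → median here
  km 25 (Ashton, w=110) → cum 405
  km 28 (Brookfield, w=110) → cum 515
Optimal location: km 20.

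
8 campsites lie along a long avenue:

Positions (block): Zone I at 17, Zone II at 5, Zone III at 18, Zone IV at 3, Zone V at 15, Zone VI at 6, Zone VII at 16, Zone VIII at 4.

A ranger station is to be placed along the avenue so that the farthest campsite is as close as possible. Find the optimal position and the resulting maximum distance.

location 10.5, max distance 7.5

The 1-center on a line is the midpoint of the two extreme points: leftmost at 3, rightmost at 18.
Optimal location = (3 + 18)/2 = 10.5; maximum distance = (18 − 3)/2 = 7.5.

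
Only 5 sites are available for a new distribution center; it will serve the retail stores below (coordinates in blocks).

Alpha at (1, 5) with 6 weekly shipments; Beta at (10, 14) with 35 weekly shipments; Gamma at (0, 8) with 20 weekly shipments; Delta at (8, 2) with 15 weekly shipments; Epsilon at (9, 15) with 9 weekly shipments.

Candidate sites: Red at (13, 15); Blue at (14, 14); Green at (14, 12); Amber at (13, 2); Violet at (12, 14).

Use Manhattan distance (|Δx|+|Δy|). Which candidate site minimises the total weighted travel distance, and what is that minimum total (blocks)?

Total weighted distance at each candidate:
  Red (13, 15): total = 978
  Blue (14, 14): total = 996
  Green (14, 12): total = 1002
  Amber (13, 2): total = 1223
  Violet (12, 14): total = 826
Minimum is at Violet with total 826 blocks.

Violet, total 826 blocks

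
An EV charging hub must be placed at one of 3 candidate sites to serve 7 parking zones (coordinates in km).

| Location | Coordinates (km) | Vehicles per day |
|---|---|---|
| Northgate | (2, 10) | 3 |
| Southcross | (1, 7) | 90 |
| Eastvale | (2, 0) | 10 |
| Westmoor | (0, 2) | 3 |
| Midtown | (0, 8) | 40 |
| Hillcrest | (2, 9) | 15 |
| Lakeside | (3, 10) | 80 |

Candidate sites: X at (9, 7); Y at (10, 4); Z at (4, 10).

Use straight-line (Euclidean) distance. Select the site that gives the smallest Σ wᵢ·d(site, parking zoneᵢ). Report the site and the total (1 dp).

Total weighted distance at each candidate:
  X (9, 7): total = 1880.8
  Y (10, 4): total = 2313.7
  Z (4, 10): total = 809.1
Minimum is at Z with total 809.1 km.

Z, total 809.1 km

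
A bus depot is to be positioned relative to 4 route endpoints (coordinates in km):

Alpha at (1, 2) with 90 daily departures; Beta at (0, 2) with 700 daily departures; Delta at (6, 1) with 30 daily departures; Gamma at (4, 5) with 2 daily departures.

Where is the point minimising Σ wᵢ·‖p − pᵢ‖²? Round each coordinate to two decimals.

(0.34, 1.97)

The minimiser of Σwᵢ‖p−pᵢ‖² is the weighted centroid p* = (Σwᵢpᵢ)/(Σwᵢ).
Σwᵢ = 822.
Σwᵢxᵢ = 90·1 + 700·0 + 30·6 + 2·4 = 278.
Σwᵢyᵢ = 90·2 + 700·2 + 30·1 + 2·5 = 1620.
x* = 278/822 = 0.34, y* = 1620/822 = 1.97.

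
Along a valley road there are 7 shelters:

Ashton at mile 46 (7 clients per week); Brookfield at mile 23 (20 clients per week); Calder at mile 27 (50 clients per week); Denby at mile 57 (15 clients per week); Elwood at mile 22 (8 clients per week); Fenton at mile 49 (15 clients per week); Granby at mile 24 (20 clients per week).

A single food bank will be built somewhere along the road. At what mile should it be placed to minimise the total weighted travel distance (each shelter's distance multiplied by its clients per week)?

For a sum of weighted absolute distances on a line, the optimum is the weighted median (not the mean). Total weight W = 135; half-weight = 67.5.
Sort by position and accumulate weight:
  mile 22 (Elwood, w=8) → cum 8
  mile 23 (Brookfield, w=20) → cum 28
  mile 24 (Granby, w=20) → cum 48
  mile 27 (Calder, w=50) → cum 98  ≥ 67.5 → median here
  mile 46 (Ashton, w=7) → cum 105
  mile 49 (Fenton, w=15) → cum 120
  mile 57 (Denby, w=15) → cum 135
Optimal location: mile 27.

x = 27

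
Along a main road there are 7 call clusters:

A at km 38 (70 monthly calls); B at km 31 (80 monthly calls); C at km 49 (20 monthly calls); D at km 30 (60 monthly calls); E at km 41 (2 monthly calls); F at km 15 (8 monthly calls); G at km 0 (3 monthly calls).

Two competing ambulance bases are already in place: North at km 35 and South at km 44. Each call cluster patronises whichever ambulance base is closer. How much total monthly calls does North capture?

221

The indifferent point is the midpoint (35+44)/2 = 39.5; call clusters left of it (closer to North at 35) go to North, those right go to South.
  G at 0 (w=3) → North
  F at 15 (w=8) → North
  D at 30 (w=60) → North
  B at 31 (w=80) → North
  A at 38 (w=70) → North
  E at 41 (w=2) → South
  C at 49 (w=20) → South
North captures 221; South captures 22.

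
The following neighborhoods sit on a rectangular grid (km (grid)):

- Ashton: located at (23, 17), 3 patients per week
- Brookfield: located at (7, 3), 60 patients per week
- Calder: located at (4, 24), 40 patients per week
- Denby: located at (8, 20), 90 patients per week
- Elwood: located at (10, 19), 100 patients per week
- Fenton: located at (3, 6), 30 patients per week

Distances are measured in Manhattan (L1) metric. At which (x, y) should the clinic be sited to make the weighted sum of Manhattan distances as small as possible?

Manhattan distance separates: Σwᵢ(|x−xᵢ|+|y−yᵢ|) = Σwᵢ|x−xᵢ| + Σwᵢ|y−yᵢ|, so x and y are optimised independently as 1-D weighted medians.
Total weight W = 323; half = 161.5.
x-coordinate, sorted with cumulative weight:
  x=3 (Fenton, w=30) cum 30
  x=4 (Calder, w=40) cum 70
  x=7 (Brookfield, w=60) cum 130
  x=8 (Denby, w=90) cum 220  ← median
  x=10 (Elwood, w=100) cum 320
  x=23 (Ashton, w=3) cum 323
⇒ x* = 8
y-coordinate, sorted with cumulative weight:
  y=3 (Brookfield, w=60) cum 60
  y=6 (Fenton, w=30) cum 90
  y=17 (Ashton, w=3) cum 93
  y=19 (Elwood, w=100) cum 193  ← median
  y=20 (Denby, w=90) cum 283
  y=24 (Calder, w=40) cum 323
⇒ y* = 19

(8, 19)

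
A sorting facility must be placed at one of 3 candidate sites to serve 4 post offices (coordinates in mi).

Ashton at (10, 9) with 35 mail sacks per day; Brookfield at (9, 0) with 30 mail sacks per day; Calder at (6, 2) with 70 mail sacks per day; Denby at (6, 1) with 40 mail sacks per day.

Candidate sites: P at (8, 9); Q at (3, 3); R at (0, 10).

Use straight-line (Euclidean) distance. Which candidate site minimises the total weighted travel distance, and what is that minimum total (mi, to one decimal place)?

Q, total 889.5 mi

Total weighted distance at each candidate:
  P (8, 9): total = 1181.1
  Q (3, 3): total = 889.5
  R (0, 10): total = 1888.0
Minimum is at Q with total 889.5 mi.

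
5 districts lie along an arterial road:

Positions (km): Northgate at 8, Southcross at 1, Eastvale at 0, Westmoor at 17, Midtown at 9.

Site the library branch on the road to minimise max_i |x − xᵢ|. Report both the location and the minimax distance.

The 1-center on a line is the midpoint of the two extreme points: leftmost at 0, rightmost at 17.
Optimal location = (0 + 17)/2 = 8.5; maximum distance = (17 − 0)/2 = 8.5.

location 8.5, max distance 8.5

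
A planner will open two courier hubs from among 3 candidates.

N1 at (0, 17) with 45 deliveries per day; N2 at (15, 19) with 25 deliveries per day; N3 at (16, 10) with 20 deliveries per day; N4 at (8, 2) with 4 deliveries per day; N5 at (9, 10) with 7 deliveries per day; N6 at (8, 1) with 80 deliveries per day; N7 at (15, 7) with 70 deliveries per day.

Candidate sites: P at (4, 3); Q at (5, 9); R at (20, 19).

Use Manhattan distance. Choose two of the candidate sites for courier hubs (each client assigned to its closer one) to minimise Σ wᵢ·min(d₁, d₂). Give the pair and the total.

Evaluate every pair (each demand assigned to the nearer of the two):
  {P, Q}: total = 2700
  {Q, R}: total = 2745
  {P, R}: total = 2829
Best pair: {P, Q} with total 2700.

{P, Q}, total 2700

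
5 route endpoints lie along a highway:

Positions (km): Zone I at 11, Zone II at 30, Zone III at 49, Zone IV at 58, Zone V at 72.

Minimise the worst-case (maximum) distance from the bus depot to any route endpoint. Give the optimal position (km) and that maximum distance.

The 1-center on a line is the midpoint of the two extreme points: leftmost at 11, rightmost at 72.
Optimal location = (11 + 72)/2 = 41.5; maximum distance = (72 − 11)/2 = 30.5.

location 41.5, max distance 30.5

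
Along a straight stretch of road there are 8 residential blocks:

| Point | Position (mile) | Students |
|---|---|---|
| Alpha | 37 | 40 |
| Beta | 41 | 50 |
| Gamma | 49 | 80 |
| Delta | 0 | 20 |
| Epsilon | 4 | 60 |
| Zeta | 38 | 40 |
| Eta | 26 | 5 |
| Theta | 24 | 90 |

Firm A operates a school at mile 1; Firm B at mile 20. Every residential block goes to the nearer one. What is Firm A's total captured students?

80

The indifferent point is the midpoint (1+20)/2 = 10.5; residential blocks left of it (closer to Firm A at 1) go to Firm A, those right go to Firm B.
  Delta at 0 (w=20) → Firm A
  Epsilon at 4 (w=60) → Firm A
  Theta at 24 (w=90) → Firm B
  Eta at 26 (w=5) → Firm B
  Alpha at 37 (w=40) → Firm B
  Zeta at 38 (w=40) → Firm B
  Beta at 41 (w=50) → Firm B
  Gamma at 49 (w=80) → Firm B
Firm A captures 80; Firm B captures 305.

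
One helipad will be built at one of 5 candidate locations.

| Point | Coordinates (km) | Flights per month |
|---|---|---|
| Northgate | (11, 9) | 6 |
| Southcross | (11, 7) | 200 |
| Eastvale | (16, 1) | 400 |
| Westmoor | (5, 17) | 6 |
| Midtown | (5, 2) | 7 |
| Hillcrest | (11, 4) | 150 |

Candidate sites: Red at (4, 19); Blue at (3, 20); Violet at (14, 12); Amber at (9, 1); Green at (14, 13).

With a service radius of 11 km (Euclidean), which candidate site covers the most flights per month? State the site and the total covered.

Coverage radius r = 11 km; a point is covered iff (Δx)²+(Δy)² ≤ 11² = 121.
  Red (4, 19): covers {Westmoor} → 6
  Blue (3, 20): covers {Westmoor} → 6
  Violet (14, 12): covers {Northgate, Southcross, Westmoor, Hillcrest} → 362
  Amber (9, 1): covers {Northgate, Southcross, Eastvale, Midtown, Hillcrest} → 763
  Green (14, 13): covers {Northgate, Southcross, Westmoor, Hillcrest} → 362
Maximum coverage at Amber: 763 flights per month.

Amber, covering 763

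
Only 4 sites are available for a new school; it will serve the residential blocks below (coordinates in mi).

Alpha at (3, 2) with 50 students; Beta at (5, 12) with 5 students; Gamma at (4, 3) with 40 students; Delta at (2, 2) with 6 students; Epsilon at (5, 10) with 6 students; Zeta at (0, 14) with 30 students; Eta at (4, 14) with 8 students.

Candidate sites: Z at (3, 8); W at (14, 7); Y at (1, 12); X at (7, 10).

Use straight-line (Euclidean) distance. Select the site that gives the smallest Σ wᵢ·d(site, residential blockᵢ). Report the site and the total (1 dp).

Z, total 829.7 mi

Total weighted distance at each candidate:
  Z (3, 8): total = 829.7
  W (14, 7): total = 1788.6
  Y (1, 12): total = 1092.4
  X (7, 10): total = 1116.5
Minimum is at Z with total 829.7 mi.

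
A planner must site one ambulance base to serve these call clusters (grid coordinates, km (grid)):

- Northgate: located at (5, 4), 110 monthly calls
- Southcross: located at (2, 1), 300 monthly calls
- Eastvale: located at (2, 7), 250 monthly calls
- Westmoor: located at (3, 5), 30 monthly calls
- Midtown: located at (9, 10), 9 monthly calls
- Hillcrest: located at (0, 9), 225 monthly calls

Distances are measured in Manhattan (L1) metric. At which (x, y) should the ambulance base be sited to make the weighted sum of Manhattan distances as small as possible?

(2, 7)

Manhattan distance separates: Σwᵢ(|x−xᵢ|+|y−yᵢ|) = Σwᵢ|x−xᵢ| + Σwᵢ|y−yᵢ|, so x and y are optimised independently as 1-D weighted medians.
Total weight W = 924; half = 462.
x-coordinate, sorted with cumulative weight:
  x=0 (Hillcrest, w=225) cum 225
  x=2 (Southcross, w=300) cum 525  ← median
  x=2 (Eastvale, w=250) cum 775
  x=3 (Westmoor, w=30) cum 805
  x=5 (Northgate, w=110) cum 915
  x=9 (Midtown, w=9) cum 924
⇒ x* = 2
y-coordinate, sorted with cumulative weight:
  y=1 (Southcross, w=300) cum 300
  y=4 (Northgate, w=110) cum 410
  y=5 (Westmoor, w=30) cum 440
  y=7 (Eastvale, w=250) cum 690  ← median
  y=9 (Hillcrest, w=225) cum 915
  y=10 (Midtown, w=9) cum 924
⇒ y* = 7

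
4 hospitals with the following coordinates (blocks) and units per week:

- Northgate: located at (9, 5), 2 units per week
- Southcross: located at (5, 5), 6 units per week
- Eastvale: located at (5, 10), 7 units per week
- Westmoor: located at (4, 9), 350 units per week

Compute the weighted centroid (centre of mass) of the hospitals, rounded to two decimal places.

(4.06, 8.93)

The minimiser of Σwᵢ‖p−pᵢ‖² is the weighted centroid p* = (Σwᵢpᵢ)/(Σwᵢ).
Σwᵢ = 365.
Σwᵢxᵢ = 2·9 + 6·5 + 7·5 + 350·4 = 1483.
Σwᵢyᵢ = 2·5 + 6·5 + 7·10 + 350·9 = 3260.
x* = 1483/365 = 4.06, y* = 3260/365 = 8.93.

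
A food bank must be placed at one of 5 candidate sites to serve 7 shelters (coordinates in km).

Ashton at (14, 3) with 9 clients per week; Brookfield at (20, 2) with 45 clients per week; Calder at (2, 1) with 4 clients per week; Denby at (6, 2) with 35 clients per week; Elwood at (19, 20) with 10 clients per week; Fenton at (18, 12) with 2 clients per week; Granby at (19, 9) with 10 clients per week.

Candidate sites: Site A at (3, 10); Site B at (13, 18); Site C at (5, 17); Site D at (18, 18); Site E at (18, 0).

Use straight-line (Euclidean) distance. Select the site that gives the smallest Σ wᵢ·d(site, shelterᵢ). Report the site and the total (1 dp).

Total weighted distance at each candidate:
  Site A (3, 10): total = 1677.3
  Site B (13, 18): total = 1800.5
  Site C (5, 17): total = 2027.9
  Site D (18, 18): total = 1783.6
  Site E (18, 0): total = 977.0
Minimum is at Site E with total 977.0 km.

Site E, total 977.0 km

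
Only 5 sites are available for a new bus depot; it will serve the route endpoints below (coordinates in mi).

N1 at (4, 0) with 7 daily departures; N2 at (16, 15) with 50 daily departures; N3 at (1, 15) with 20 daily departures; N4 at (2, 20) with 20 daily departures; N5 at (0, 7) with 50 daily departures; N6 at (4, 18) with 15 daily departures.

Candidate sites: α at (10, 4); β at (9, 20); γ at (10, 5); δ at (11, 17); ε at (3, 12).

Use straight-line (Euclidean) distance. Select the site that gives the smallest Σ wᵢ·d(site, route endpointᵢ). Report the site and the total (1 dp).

Total weighted distance at each candidate:
  α (10, 4): total = 2069.5
  β (9, 20): total = 1774.5
  γ (10, 5): total = 1971.5
  δ (11, 17): total = 1641.0
  ε (3, 12): total = 1367.5
Minimum is at ε with total 1367.5 mi.

ε, total 1367.5 mi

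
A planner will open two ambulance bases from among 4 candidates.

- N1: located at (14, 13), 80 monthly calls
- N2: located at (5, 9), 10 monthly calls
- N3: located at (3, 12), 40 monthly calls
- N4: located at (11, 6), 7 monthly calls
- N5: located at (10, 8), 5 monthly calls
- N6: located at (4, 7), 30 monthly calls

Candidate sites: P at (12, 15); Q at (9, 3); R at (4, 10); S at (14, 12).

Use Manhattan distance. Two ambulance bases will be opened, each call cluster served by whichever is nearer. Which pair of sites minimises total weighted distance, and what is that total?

Evaluate every pair (each demand assigned to the nearer of the two):
  {R, S}: total = 413
  {P, R}: total = 660
  {Q, S}: total = 955
  {P, S}: total = 1193
  {P, Q}: total = 1235
  {Q, R}: total = 1335
Best pair: {R, S} with total 413.

{R, S}, total 413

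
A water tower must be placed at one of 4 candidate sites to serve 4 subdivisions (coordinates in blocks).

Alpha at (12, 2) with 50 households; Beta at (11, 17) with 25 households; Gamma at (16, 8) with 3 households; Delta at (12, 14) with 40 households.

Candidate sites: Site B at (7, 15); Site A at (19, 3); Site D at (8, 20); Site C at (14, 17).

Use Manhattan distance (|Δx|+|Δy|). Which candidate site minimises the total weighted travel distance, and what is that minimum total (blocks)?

Total weighted distance at each candidate:
  Site B (7, 15): total = 1338
  Site A (19, 3): total = 1694
  Site D (8, 20): total = 1710
  Site C (14, 17): total = 1158
Minimum is at Site C with total 1158 blocks.

Site C, total 1158 blocks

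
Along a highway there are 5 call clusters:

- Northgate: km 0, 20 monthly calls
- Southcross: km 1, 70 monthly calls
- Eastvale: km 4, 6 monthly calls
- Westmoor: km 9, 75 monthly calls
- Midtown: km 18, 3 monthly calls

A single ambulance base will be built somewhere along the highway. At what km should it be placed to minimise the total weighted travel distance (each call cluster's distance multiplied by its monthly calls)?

x = 1

For a sum of weighted absolute distances on a line, the optimum is the weighted median (not the mean). Total weight W = 174; half-weight = 87.
Sort by position and accumulate weight:
  km 0 (Northgate, w=20) → cum 20
  km 1 (Southcross, w=70) → cum 90  ≥ 87 → median here
  km 4 (Eastvale, w=6) → cum 96
  km 9 (Westmoor, w=75) → cum 171
  km 18 (Midtown, w=3) → cum 174
Optimal location: km 1.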